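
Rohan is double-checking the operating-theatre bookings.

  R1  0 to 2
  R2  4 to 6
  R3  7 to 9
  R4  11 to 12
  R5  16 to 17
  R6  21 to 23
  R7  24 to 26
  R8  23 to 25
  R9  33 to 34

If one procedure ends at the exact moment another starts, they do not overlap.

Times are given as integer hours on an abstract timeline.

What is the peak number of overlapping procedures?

2

Sort all start/end points and keep a running count:
0 start R1 → 1
2 end R1 → 0
4 start R2 → 1
6 end R2 → 0
7 start R3 → 1
9 end R3 → 0
11 start R4 → 1
12 end R4 → 0
16 start R5 → 1
17 end R5 → 0
21 start R6 → 1
23 end R6 → 0
23 start R8 → 1
24 start R7 → 2
25 end R8 → 1
26 end R7 → 0
33 start R9 → 1
34 end R9 → 0
Peak is 2, at 24 (R7, R8).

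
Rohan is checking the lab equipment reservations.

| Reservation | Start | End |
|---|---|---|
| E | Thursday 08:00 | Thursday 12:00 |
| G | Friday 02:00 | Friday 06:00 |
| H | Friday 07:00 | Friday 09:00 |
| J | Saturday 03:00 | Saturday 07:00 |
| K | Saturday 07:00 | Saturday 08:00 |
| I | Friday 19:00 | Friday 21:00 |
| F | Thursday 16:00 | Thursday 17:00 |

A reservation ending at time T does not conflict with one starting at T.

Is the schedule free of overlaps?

Yes

Sorted by start: E, F, G, H, I, J, K.
F starts after E ends — done with E.
G starts after F ends — done with F.
H starts after G ends — done with G.
I starts after H ends — done with H.
J starts after I ends — done with I.
K starts exactly when J ends (back-to-back, no overlap).
Every pair is clear; the schedule has no overlaps.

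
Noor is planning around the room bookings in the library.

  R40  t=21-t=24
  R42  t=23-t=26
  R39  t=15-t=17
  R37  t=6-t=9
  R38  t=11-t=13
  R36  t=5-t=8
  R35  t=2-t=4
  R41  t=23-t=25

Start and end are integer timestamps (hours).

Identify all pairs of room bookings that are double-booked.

R36 & R37, R40 & R41, R40 & R42, R41 & R42

Sorted by start: R35, R36, R37, R38, R39, R40, R41, R42.
R36 starts after R35 ends, so nothing later overlaps R35 either.
R37 starts before R36 ends → R36 and R37 overlap.
R38 starts after R36 ends, so nothing later overlaps R36 either.
R38 starts after R37 ends, so nothing later overlaps R37 either.
R39 starts after R38 ends, so nothing later overlaps R38 either.
R40 starts after R39 ends, so nothing later overlaps R39 either.
R41 starts before R40 ends → R40 and R41 overlap.
R42 starts before R40 ends → R40 and R42 overlap.
R42 starts before R41 ends → R41 and R42 overlap.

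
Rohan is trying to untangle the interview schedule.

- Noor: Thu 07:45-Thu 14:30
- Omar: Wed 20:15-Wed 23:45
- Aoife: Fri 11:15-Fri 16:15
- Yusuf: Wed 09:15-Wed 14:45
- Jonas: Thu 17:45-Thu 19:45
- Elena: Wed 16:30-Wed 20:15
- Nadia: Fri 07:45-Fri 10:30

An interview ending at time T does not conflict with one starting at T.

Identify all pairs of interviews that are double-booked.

Sorted by start: Yusuf, Elena, Omar, Noor, Jonas, Nadia, Aoife.
Elena starts after Yusuf ends — done with Yusuf.
Omar starts exactly when Elena ends (back-to-back, no overlap) — done with Elena.
Noor starts after Omar ends — done with Omar.
Jonas starts after Noor ends — done with Noor.
Nadia starts after Jonas ends — done with Jonas.
Aoife starts after Nadia ends.

no overlapping pairs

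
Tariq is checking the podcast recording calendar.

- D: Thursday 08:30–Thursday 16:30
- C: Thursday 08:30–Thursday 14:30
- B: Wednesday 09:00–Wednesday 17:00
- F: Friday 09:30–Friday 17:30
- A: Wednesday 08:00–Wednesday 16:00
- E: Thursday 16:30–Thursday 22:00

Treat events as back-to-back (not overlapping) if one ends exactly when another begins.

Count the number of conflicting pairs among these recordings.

Sorted by start: A, B, C, D, E, F.
B starts before A ends → A and B overlap.
C starts after A ends; A is clear from here.
C starts after B ends; B is clear from here.
D starts before C ends → C and D overlap.
E starts after C ends; C is clear from here.
E starts exactly when D ends (back-to-back, no overlap); D is clear from here.
F starts after E ends.
Overlapping pairs: A & B, C & D — 2 in total.

2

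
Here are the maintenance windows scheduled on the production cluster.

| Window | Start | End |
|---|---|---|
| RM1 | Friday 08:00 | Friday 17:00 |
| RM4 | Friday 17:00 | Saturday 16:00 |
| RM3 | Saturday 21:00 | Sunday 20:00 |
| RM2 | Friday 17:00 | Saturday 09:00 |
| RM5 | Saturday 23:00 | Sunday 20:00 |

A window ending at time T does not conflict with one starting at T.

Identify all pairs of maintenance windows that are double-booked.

Sorted by start: RM1, RM2, RM4, RM3, RM5.
RM2 starts exactly when RM1 ends (back-to-back, no overlap), so RM1 has no further overlaps.
RM4 starts before RM2 ends → RM2 and RM4 overlap.
RM3 starts after RM2 ends, so RM2 has no further overlaps.
RM3 starts after RM4 ends, so RM4 has no further overlaps.
RM5 starts before RM3 ends → RM3 and RM5 overlap.

RM2 & RM4, RM3 & RM5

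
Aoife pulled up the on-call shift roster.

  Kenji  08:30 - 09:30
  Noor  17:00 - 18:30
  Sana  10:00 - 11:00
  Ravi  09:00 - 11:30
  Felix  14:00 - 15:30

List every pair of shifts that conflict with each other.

Kenji & Ravi, Ravi & Sana

Sorted by start: Kenji, Ravi, Sana, Felix, Noor.
Ravi starts before Kenji ends → Kenji and Ravi overlap.
Sana starts after Kenji ends, so Kenji has no further overlaps.
Sana starts before Ravi ends → Ravi and Sana overlap.
Felix starts after Ravi ends, so Ravi has no further overlaps.
Felix starts after Sana ends, so Sana has no further overlaps.
Noor starts after Felix ends.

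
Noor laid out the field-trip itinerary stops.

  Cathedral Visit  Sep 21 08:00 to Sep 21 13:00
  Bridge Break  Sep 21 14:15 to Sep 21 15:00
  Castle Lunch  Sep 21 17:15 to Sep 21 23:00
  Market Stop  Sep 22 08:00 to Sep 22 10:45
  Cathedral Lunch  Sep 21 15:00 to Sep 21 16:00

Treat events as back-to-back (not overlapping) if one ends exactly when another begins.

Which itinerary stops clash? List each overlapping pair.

Check each pair: they overlap iff neither finishes before the other starts.
Sorted by start: Cathedral Visit, Bridge Break, Cathedral Lunch, Castle Lunch, Market Stop.
Bridge Break starts after Cathedral Visit ends — done with Cathedral Visit.
Cathedral Lunch starts exactly when Bridge Break ends (back-to-back, no overlap) — done with Bridge Break.
Castle Lunch starts after Cathedral Lunch ends — done with Cathedral Lunch.
Market Stop starts after Castle Lunch ends.

none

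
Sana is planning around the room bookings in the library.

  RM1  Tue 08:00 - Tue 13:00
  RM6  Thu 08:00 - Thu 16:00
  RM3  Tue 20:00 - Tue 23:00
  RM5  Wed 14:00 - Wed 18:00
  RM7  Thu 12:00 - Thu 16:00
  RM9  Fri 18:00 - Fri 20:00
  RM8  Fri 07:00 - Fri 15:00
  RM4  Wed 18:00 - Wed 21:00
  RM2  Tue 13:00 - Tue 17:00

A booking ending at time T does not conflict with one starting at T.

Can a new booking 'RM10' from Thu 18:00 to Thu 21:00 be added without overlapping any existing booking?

Yes — the slot is free

RM1: ends Tue 13:00 at or before RM10 starts Thu 18:00 → clear.
RM2: ends Tue 17:00 at or before RM10 starts Thu 18:00 → clear.
RM3: ends Tue 23:00 at or before RM10 starts Thu 18:00 → clear.
RM5: ends Wed 18:00 at or before RM10 starts Thu 18:00 → clear.
RM4: ends Wed 21:00 at or before RM10 starts Thu 18:00 → clear.
RM6: ends Thu 16:00 at or before RM10 starts Thu 18:00 → clear.
RM7: ends Thu 16:00 at or before RM10 starts Thu 18:00 → clear.
RM8: starts Fri 07:00 at or after RM10 ends Thu 21:00 → clear.
RM9: starts Fri 18:00 at or after RM10 ends Thu 21:00 → clear.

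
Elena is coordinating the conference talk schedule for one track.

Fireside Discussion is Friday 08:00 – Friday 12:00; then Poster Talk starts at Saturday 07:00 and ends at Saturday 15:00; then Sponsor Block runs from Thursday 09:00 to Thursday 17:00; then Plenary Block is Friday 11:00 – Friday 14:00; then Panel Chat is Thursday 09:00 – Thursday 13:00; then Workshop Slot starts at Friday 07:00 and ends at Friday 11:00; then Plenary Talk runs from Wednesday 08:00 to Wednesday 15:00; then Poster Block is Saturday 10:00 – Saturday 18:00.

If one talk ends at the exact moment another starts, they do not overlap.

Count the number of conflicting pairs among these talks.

4

Sorted by start: Plenary Talk, Panel Chat, Sponsor Block, Workshop Slot, Fireside Discussion, Plenary Block, Poster Talk, Poster Block.
Panel Chat starts after Plenary Talk ends; Plenary Talk is clear from here.
Sponsor Block starts before Panel Chat ends → Panel Chat and Sponsor Block overlap.
Workshop Slot starts after Panel Chat ends; Panel Chat is clear from here.
Workshop Slot starts after Sponsor Block ends; Sponsor Block is clear from here.
Fireside Discussion starts before Workshop Slot ends → Workshop Slot and Fireside Discussion overlap.
Plenary Block starts exactly when Workshop Slot ends (back-to-back, no overlap); Workshop Slot is clear from here.
Plenary Block starts before Fireside Discussion ends → Fireside Discussion and Plenary Block overlap.
Poster Talk starts after Fireside Discussion ends; Fireside Discussion is clear from here.
Poster Talk starts after Plenary Block ends; Plenary Block is clear from here.
Poster Block starts before Poster Talk ends → Poster Talk and Poster Block overlap.
Overlapping pairs: Fireside Discussion & Plenary Block, Fireside Discussion & Workshop Slot, Panel Chat & Sponsor Block, Poster Block & Poster Talk — 4 in total.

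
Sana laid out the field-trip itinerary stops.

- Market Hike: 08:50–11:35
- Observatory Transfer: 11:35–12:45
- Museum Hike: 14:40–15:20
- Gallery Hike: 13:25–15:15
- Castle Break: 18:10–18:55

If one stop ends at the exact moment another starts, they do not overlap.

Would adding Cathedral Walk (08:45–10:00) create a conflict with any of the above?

Yes — it overlaps Market Hike

Market Hike: starts 08:50 before Cathedral Walk ends 10:00, and ends 11:35 after Cathedral Walk starts 08:45 → overlap.
Observatory Transfer: starts 11:35 at or after Cathedral Walk ends 10:00 → clear.
Gallery Hike: starts 13:25 at or after Cathedral Walk ends 10:00 → clear.
Museum Hike: starts 14:40 at or after Cathedral Walk ends 10:00 → clear.
Castle Break: starts 18:10 at or after Cathedral Walk ends 10:00 → clear.
Cathedral Walk overlaps Market Hike.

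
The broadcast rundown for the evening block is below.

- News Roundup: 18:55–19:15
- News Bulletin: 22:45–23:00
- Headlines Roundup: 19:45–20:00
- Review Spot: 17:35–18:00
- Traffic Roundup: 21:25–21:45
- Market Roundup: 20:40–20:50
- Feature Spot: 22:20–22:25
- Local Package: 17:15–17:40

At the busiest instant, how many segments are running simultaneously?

Sort all start/end points and keep a running count:
17:15 start Local Package → 1
17:35 start Review Spot → 2
17:40 end Local Package → 1
18:00 end Review Spot → 0
18:55 start News Roundup → 1
19:15 end News Roundup → 0
19:45 start Headlines Roundup → 1
20:00 end Headlines Roundup → 0
20:40 start Market Roundup → 1
20:50 end Market Roundup → 0
21:25 start Traffic Roundup → 1
21:45 end Traffic Roundup → 0
22:20 start Feature Spot → 1
22:25 end Feature Spot → 0
22:45 start News Bulletin → 1
23:00 end News Bulletin → 0
Peak is 2, at 17:35 (Local Package, Review Spot).

2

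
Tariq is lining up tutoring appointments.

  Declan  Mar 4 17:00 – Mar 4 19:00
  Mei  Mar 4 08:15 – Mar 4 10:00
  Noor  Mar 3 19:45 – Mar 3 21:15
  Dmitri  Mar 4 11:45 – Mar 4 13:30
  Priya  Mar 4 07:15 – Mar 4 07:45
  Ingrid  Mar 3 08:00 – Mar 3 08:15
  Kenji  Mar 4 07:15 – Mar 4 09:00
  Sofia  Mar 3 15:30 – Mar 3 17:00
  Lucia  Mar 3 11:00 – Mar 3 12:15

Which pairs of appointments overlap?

Check each pair: they overlap iff neither finishes before the other starts.
Sorted by start: Ingrid, Lucia, Sofia, Noor, Priya, Kenji, Mei, Dmitri, Declan.
Lucia starts after Ingrid ends — done with Ingrid.
Sofia starts after Lucia ends — done with Lucia.
Noor starts after Sofia ends — done with Sofia.
Priya starts after Noor ends — done with Noor.
Kenji starts before Priya ends → Priya and Kenji overlap.
Mei starts after Priya ends — done with Priya.
Mei starts before Kenji ends → Kenji and Mei overlap.
Dmitri starts after Kenji ends — done with Kenji.
Dmitri starts after Mei ends — done with Mei.
Declan starts after Dmitri ends.

Kenji & Mei, Kenji & Priya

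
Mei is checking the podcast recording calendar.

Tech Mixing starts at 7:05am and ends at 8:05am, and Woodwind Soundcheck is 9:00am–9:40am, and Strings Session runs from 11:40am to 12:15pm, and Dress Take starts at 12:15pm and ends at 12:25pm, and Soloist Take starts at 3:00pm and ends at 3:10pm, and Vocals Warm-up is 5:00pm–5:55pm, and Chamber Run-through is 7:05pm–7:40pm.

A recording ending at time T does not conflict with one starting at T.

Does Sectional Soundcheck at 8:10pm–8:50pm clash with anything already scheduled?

Tech Mixing: ends 8:05am at or before Sectional Soundcheck starts 8:10pm → clear.
Woodwind Soundcheck: ends 9:40am at or before Sectional Soundcheck starts 8:10pm → clear.
Strings Session: ends 12:15pm at or before Sectional Soundcheck starts 8:10pm → clear.
Dress Take: ends 12:25pm at or before Sectional Soundcheck starts 8:10pm → clear.
Soloist Take: ends 3:10pm at or before Sectional Soundcheck starts 8:10pm → clear.
Vocals Warm-up: ends 5:55pm at or before Sectional Soundcheck starts 8:10pm → clear.
Chamber Run-through: ends 7:40pm at or before Sectional Soundcheck starts 8:10pm → clear.

No — it doesn't clash with anything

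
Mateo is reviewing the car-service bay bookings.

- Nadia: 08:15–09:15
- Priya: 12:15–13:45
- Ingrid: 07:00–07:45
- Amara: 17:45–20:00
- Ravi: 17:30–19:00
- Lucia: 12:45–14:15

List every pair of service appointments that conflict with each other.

Amara & Ravi, Lucia & Priya

Sorted by start: Ingrid, Nadia, Priya, Lucia, Ravi, Amara.
Nadia starts after Ingrid ends, so nothing later overlaps Ingrid either.
Priya starts after Nadia ends, so nothing later overlaps Nadia either.
Lucia starts before Priya ends → Priya and Lucia overlap.
Ravi starts after Priya ends, so nothing later overlaps Priya either.
Ravi starts after Lucia ends, so nothing later overlaps Lucia either.
Amara starts before Ravi ends → Ravi and Amara overlap.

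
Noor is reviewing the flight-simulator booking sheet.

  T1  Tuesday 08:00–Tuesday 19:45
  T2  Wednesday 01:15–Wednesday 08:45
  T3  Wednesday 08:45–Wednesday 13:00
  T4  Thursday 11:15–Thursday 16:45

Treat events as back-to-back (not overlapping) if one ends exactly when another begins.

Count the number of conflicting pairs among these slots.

Sorted by start: T1, T2, T3, T4.
T2 starts after T1 ends; T1 is clear from here.
T3 starts exactly when T2 ends (back-to-back, no overlap); T2 is clear from here.
T4 starts after T3 ends.
No pair overlaps.

0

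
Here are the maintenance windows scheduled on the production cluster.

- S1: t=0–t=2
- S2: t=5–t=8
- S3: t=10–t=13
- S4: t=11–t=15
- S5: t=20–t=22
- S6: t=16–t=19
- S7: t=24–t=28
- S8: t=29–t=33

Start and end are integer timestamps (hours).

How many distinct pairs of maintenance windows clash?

Sorted by start: S1, S2, S3, S4, S6, S5, S7, S8.
S2 starts after S1 ends; S1 is clear from here.
S3 starts after S2 ends; S2 is clear from here.
S4 starts before S3 ends → S3 and S4 overlap.
S6 starts after S3 ends; S3 is clear from here.
S6 starts after S4 ends; S4 is clear from here.
S5 starts after S6 ends; S6 is clear from here.
S7 starts after S5 ends; S5 is clear from here.
S8 starts after S7 ends.
Overlapping pairs: S3 & S4 — 1 in total.

1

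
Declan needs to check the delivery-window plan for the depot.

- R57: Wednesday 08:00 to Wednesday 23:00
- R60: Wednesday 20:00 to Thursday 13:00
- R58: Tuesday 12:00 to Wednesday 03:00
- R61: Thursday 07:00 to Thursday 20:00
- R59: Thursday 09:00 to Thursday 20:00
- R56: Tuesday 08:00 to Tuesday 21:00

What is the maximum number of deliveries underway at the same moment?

Walk through starts and ends in time order (an end at T is processed before a start at T):
Tuesday 08:00 start R56 → 1
Tuesday 12:00 start R58 → 2
Tuesday 21:00 end R56 → 1
Wednesday 03:00 end R58 → 0
Wednesday 08:00 start R57 → 1
Wednesday 20:00 start R60 → 2
Wednesday 23:00 end R57 → 1
Thursday 07:00 start R61 → 2
Thursday 09:00 start R59 → 3
Thursday 13:00 end R60 → 2
Thursday 20:00 end R59 → 1
Thursday 20:00 end R61 → 0
Peak is 3, at Thursday 09:00 (R59, R60, R61).

3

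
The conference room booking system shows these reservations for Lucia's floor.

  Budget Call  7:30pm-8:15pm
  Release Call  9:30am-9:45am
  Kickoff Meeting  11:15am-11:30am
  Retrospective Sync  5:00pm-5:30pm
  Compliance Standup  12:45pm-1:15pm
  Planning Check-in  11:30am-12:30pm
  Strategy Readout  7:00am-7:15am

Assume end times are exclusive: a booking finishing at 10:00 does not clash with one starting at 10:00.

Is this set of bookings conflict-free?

Sorted by start: Strategy Readout, Release Call, Kickoff Meeting, Planning Check-in, Compliance Standup, Retrospective Sync, Budget Call.
Release Call starts after Strategy Readout ends; Strategy Readout is clear from here.
Kickoff Meeting starts after Release Call ends; Release Call is clear from here.
Planning Check-in starts exactly when Kickoff Meeting ends (back-to-back, no overlap); Kickoff Meeting is clear from here.
Compliance Standup starts after Planning Check-in ends; Planning Check-in is clear from here.
Retrospective Sync starts after Compliance Standup ends; Compliance Standup is clear from here.
Budget Call starts after Retrospective Sync ends.
Every pair is clear; the schedule has no overlaps.

Yes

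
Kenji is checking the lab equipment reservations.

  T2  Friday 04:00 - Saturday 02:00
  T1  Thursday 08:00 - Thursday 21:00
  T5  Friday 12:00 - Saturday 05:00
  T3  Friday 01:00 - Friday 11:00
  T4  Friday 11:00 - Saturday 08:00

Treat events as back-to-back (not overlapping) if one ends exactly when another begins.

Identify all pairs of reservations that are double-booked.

Two intervals overlap when each starts before the other ends.
Sorted by start: T1, T3, T2, T4, T5.
T3 starts after T1 ends, so nothing later overlaps T1 either.
T2 starts before T3 ends → T3 and T2 overlap.
T4 starts exactly when T3 ends (back-to-back, no overlap), so nothing later overlaps T3 either.
T4 starts before T2 ends → T2 and T4 overlap.
T5 starts before T2 ends → T2 and T5 overlap.
T5 starts before T4 ends → T4 and T5 overlap.

T2 & T3, T2 & T4, T2 & T5, T4 & T5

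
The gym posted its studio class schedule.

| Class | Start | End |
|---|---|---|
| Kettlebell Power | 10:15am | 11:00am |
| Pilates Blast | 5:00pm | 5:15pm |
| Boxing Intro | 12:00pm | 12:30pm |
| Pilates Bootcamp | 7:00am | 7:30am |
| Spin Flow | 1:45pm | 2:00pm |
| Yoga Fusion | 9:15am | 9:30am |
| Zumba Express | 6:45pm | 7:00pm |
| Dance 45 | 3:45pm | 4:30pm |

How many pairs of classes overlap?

0

Sorted by start: Pilates Bootcamp, Yoga Fusion, Kettlebell Power, Boxing Intro, Spin Flow, Dance 45, Pilates Blast, Zumba Express.
Yoga Fusion starts after Pilates Bootcamp ends — done with Pilates Bootcamp.
Kettlebell Power starts after Yoga Fusion ends — done with Yoga Fusion.
Boxing Intro starts after Kettlebell Power ends — done with Kettlebell Power.
Spin Flow starts after Boxing Intro ends — done with Boxing Intro.
Dance 45 starts after Spin Flow ends — done with Spin Flow.
Pilates Blast starts after Dance 45 ends — done with Dance 45.
Zumba Express starts after Pilates Blast ends.
No pair overlaps.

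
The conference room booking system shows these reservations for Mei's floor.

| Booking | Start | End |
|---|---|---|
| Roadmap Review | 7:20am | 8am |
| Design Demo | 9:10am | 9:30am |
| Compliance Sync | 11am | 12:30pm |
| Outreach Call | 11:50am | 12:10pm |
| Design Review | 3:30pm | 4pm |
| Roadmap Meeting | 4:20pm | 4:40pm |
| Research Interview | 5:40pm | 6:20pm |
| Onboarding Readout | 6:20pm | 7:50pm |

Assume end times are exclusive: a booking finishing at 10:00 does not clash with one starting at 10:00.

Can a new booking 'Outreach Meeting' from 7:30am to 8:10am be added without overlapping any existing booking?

Roadmap Review: starts 7:20am before Outreach Meeting ends 8:10am, and ends 8am after Outreach Meeting starts 7:30am → overlap.
Design Demo: starts 9:10am at or after Outreach Meeting ends 8:10am → clear.
Compliance Sync: starts 11am at or after Outreach Meeting ends 8:10am → clear.
Outreach Call: starts 11:50am at or after Outreach Meeting ends 8:10am → clear.
Design Review: starts 3:30pm at or after Outreach Meeting ends 8:10am → clear.
Roadmap Meeting: starts 4:20pm at or after Outreach Meeting ends 8:10am → clear.
Research Interview: starts 5:40pm at or after Outreach Meeting ends 8:10am → clear.
Onboarding Readout: starts 6:20pm at or after Outreach Meeting ends 8:10am → clear.
Outreach Meeting overlaps Roadmap Review.

No — it overlaps Roadmap Review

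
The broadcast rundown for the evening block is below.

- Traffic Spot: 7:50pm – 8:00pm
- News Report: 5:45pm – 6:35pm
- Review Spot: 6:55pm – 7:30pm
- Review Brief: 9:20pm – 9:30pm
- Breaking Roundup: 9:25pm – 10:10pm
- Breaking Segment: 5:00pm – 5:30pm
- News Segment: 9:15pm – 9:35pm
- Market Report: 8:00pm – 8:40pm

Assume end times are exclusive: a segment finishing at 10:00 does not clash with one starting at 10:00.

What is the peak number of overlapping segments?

3

Walk through starts and ends in time order (an end at T is processed before a start at T):
5:00pm start Breaking Segment → 1
5:30pm end Breaking Segment → 0
5:45pm start News Report → 1
6:35pm end News Report → 0
6:55pm start Review Spot → 1
7:30pm end Review Spot → 0
7:50pm start Traffic Spot → 1
8:00pm end Traffic Spot → 0
8:00pm start Market Report → 1
8:40pm end Market Report → 0
9:15pm start News Segment → 1
9:20pm start Review Brief → 2
9:25pm start Breaking Roundup → 3
9:30pm end Review Brief → 2
9:35pm end News Segment → 1
10:10pm end Breaking Roundup → 0
Peak is 3, at 9:25pm (Breaking Roundup, News Segment, Review Brief).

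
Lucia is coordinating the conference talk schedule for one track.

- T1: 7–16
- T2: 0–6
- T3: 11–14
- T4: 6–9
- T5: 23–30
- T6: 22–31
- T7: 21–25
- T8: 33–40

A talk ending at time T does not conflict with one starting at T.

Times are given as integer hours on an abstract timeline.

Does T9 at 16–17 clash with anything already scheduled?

No — it doesn't clash with anything

T2: ends 6 at or before T9 starts 16 → clear.
T4: ends 9 at or before T9 starts 16 → clear.
T1: ends 16 at or before T9 starts 16 → clear.
T3: ends 14 at or before T9 starts 16 → clear.
T7: starts 21 at or after T9 ends 17 → clear.
T6: starts 22 at or after T9 ends 17 → clear.
T5: starts 23 at or after T9 ends 17 → clear.
T8: starts 33 at or after T9 ends 17 → clear.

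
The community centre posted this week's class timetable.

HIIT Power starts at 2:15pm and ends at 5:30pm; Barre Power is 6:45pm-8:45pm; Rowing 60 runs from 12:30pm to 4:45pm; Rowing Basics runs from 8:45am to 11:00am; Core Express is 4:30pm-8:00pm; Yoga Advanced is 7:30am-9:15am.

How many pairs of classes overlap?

5

Check each pair: they overlap iff neither finishes before the other starts.
Sorted by start: Yoga Advanced, Rowing Basics, Rowing 60, HIIT Power, Core Express, Barre Power.
Rowing Basics starts before Yoga Advanced ends → Yoga Advanced and Rowing Basics overlap.
Rowing 60 starts after Yoga Advanced ends — done with Yoga Advanced.
Rowing 60 starts after Rowing Basics ends — done with Rowing Basics.
HIIT Power starts before Rowing 60 ends → Rowing 60 and HIIT Power overlap.
Core Express starts before Rowing 60 ends → Rowing 60 and Core Express overlap.
Barre Power starts after Rowing 60 ends.
Core Express starts before HIIT Power ends → HIIT Power and Core Express overlap.
Barre Power starts after HIIT Power ends.
Barre Power starts before Core Express ends → Core Express and Barre Power overlap.
Overlapping pairs: Barre Power & Core Express, Core Express & HIIT Power, Core Express & Rowing 60, HIIT Power & Rowing 60, Rowing Basics & Yoga Advanced — 5 in total.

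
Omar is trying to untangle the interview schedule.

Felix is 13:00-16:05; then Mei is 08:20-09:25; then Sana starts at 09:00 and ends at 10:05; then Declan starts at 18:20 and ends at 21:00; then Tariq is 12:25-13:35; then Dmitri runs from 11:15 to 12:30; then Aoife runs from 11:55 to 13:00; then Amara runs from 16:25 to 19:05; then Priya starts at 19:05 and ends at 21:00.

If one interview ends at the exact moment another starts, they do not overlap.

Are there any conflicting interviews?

Two intervals overlap when each starts before the other ends.
Sorted by start: Mei, Sana, Dmitri, Aoife, Tariq, Felix, Amara, Declan, Priya.
Sana starts before Mei ends → Mei and Sana overlap.
That's a conflict, so the schedule is not conflict-free.

Yes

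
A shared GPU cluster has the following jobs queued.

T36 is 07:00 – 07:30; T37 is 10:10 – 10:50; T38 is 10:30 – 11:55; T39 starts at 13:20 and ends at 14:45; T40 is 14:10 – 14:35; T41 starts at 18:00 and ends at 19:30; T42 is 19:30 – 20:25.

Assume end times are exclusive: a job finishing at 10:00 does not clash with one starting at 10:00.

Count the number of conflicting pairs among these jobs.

2

Two intervals overlap when each starts before the other ends.
Sorted by start: T36, T37, T38, T39, T40, T41, T42.
T37 starts after T36 ends; T36 is clear from here.
T38 starts before T37 ends → T37 and T38 overlap.
T39 starts after T37 ends; T37 is clear from here.
T39 starts after T38 ends; T38 is clear from here.
T40 starts before T39 ends → T39 and T40 overlap.
T41 starts after T39 ends; T39 is clear from here.
T41 starts after T40 ends; T40 is clear from here.
T42 starts exactly when T41 ends (back-to-back, no overlap).
Overlapping pairs: T37 & T38, T39 & T40 — 2 in total.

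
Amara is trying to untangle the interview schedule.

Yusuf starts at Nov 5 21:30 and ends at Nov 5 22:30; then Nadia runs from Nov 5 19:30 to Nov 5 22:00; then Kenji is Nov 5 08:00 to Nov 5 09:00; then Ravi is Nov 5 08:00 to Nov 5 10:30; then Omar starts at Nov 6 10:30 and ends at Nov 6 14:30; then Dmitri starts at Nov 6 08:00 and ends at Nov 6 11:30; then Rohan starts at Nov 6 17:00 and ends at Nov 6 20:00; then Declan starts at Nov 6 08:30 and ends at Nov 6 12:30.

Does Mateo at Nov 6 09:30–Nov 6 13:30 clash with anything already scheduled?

Yes — it overlaps Declan, Dmitri, Omar

Ravi: ends Nov 5 10:30 at or before Mateo starts Nov 6 09:30 → clear.
Kenji: ends Nov 5 09:00 at or before Mateo starts Nov 6 09:30 → clear.
Nadia: ends Nov 5 22:00 at or before Mateo starts Nov 6 09:30 → clear.
Yusuf: ends Nov 5 22:30 at or before Mateo starts Nov 6 09:30 → clear.
Dmitri: starts Nov 6 08:00 before Mateo ends Nov 6 13:30, and ends Nov 6 11:30 after Mateo starts Nov 6 09:30 → overlap.
Declan: starts Nov 6 08:30 before Mateo ends Nov 6 13:30, and ends Nov 6 12:30 after Mateo starts Nov 6 09:30 → overlap.
Omar: starts Nov 6 10:30 before Mateo ends Nov 6 13:30, and ends Nov 6 14:30 after Mateo starts Nov 6 09:30 → overlap.
Rohan: starts Nov 6 17:00 at or after Mateo ends Nov 6 13:30 → clear.
Mateo overlaps Dmitri, Declan, Omar.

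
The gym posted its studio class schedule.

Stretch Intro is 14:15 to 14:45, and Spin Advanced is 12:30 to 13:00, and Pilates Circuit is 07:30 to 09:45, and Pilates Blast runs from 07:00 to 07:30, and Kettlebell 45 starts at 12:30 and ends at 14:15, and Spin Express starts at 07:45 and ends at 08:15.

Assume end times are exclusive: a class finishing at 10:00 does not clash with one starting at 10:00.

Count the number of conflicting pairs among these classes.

Two intervals overlap when each starts before the other ends.
Sorted by start: Pilates Blast, Pilates Circuit, Spin Express, Kettlebell 45, Spin Advanced, Stretch Intro.
Pilates Circuit starts exactly when Pilates Blast ends (back-to-back, no overlap) — done with Pilates Blast.
Spin Express starts before Pilates Circuit ends → Pilates Circuit and Spin Express overlap.
Kettlebell 45 starts after Pilates Circuit ends — done with Pilates Circuit.
Kettlebell 45 starts after Spin Express ends — done with Spin Express.
Spin Advanced starts before Kettlebell 45 ends → Kettlebell 45 and Spin Advanced overlap.
Stretch Intro starts exactly when Kettlebell 45 ends (back-to-back, no overlap).
Stretch Intro starts after Spin Advanced ends.
Overlapping pairs: Kettlebell 45 & Spin Advanced, Pilates Circuit & Spin Express — 2 in total.

2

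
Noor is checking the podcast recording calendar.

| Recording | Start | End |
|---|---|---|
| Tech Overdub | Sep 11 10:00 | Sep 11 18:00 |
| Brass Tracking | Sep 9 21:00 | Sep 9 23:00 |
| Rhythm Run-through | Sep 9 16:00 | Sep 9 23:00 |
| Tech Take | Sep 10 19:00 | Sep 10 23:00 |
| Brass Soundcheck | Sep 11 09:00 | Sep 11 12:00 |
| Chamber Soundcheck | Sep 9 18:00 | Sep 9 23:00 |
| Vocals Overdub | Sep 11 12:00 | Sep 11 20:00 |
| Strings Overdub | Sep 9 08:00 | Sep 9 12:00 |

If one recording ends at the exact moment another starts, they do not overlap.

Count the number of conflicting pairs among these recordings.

5

Sorted by start: Strings Overdub, Rhythm Run-through, Chamber Soundcheck, Brass Tracking, Tech Take, Brass Soundcheck, Tech Overdub, Vocals Overdub.
Rhythm Run-through starts after Strings Overdub ends — done with Strings Overdub.
Chamber Soundcheck starts before Rhythm Run-through ends → Rhythm Run-through and Chamber Soundcheck overlap.
Brass Tracking starts before Rhythm Run-through ends → Rhythm Run-through and Brass Tracking overlap.
Tech Take starts after Rhythm Run-through ends — done with Rhythm Run-through.
Brass Tracking starts before Chamber Soundcheck ends → Chamber Soundcheck and Brass Tracking overlap.
Tech Take starts after Chamber Soundcheck ends — done with Chamber Soundcheck.
Tech Take starts after Brass Tracking ends — done with Brass Tracking.
Brass Soundcheck starts after Tech Take ends — done with Tech Take.
Tech Overdub starts before Brass Soundcheck ends → Brass Soundcheck and Tech Overdub overlap.
Vocals Overdub starts exactly when Brass Soundcheck ends (back-to-back, no overlap).
Vocals Overdub starts before Tech Overdub ends → Tech Overdub and Vocals Overdub overlap.
Overlapping pairs: Brass Soundcheck & Tech Overdub, Brass Tracking & Chamber Soundcheck, Brass Tracking & Rhythm Run-through, Chamber Soundcheck & Rhythm Run-through, Tech Overdub & Vocals Overdub — 5 in total.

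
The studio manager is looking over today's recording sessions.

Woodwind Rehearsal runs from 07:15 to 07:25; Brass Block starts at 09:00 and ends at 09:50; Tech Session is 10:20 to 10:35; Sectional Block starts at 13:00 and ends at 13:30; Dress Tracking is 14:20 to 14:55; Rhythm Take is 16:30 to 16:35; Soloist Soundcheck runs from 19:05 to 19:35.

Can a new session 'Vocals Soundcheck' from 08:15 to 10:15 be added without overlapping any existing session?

Woodwind Rehearsal: ends 07:25 at or before Vocals Soundcheck starts 08:15 → clear.
Brass Block: starts 09:00 before Vocals Soundcheck ends 10:15, and ends 09:50 after Vocals Soundcheck starts 08:15 → overlap.
Tech Session: starts 10:20 at or after Vocals Soundcheck ends 10:15 → clear.
Sectional Block: starts 13:00 at or after Vocals Soundcheck ends 10:15 → clear.
Dress Tracking: starts 14:20 at or after Vocals Soundcheck ends 10:15 → clear.
Rhythm Take: starts 16:30 at or after Vocals Soundcheck ends 10:15 → clear.
Soloist Soundcheck: starts 19:05 at or after Vocals Soundcheck ends 10:15 → clear.
Vocals Soundcheck overlaps Brass Block.

No — it overlaps Brass Block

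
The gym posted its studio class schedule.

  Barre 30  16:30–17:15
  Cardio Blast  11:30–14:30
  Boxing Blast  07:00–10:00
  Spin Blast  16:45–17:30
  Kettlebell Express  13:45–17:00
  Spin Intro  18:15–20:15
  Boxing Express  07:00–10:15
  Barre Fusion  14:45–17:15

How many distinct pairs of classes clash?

8

Sorted by start: Boxing Express, Boxing Blast, Cardio Blast, Kettlebell Express, Barre Fusion, Barre 30, Spin Blast, Spin Intro.
Boxing Blast starts before Boxing Express ends → Boxing Express and Boxing Blast overlap.
Cardio Blast starts after Boxing Express ends — done with Boxing Express.
Cardio Blast starts after Boxing Blast ends — done with Boxing Blast.
Kettlebell Express starts before Cardio Blast ends → Cardio Blast and Kettlebell Express overlap.
Barre Fusion starts after Cardio Blast ends — done with Cardio Blast.
Barre Fusion starts before Kettlebell Express ends → Kettlebell Express and Barre Fusion overlap.
Barre 30 starts before Kettlebell Express ends → Kettlebell Express and Barre 30 overlap.
Spin Blast starts before Kettlebell Express ends → Kettlebell Express and Spin Blast overlap.
Spin Intro starts after Kettlebell Express ends.
Barre 30 starts before Barre Fusion ends → Barre Fusion and Barre 30 overlap.
Spin Blast starts before Barre Fusion ends → Barre Fusion and Spin Blast overlap.
Spin Intro starts after Barre Fusion ends.
Spin Blast starts before Barre 30 ends → Barre 30 and Spin Blast overlap.
Spin Intro starts after Barre 30 ends.
Spin Intro starts after Spin Blast ends.
Overlapping pairs: Barre 30 & Barre Fusion, Barre 30 & Kettlebell Express, Barre 30 & Spin Blast, Barre Fusion & Kettlebell Express, Barre Fusion & Spin Blast, Boxing Blast & Boxing Express, Cardio Blast & Kettlebell Express, Kettlebell Express & Spin Blast — 8 in total.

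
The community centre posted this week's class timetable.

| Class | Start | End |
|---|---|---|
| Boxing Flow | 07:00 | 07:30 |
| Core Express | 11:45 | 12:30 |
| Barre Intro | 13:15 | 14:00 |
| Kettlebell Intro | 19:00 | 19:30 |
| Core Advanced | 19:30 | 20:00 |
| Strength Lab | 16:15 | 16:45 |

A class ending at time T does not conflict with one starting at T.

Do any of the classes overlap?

No

Check each pair: they overlap iff neither finishes before the other starts.
Sorted by start: Boxing Flow, Core Express, Barre Intro, Strength Lab, Kettlebell Intro, Core Advanced.
Core Express starts after Boxing Flow ends; Boxing Flow is clear from here.
Barre Intro starts after Core Express ends; Core Express is clear from here.
Strength Lab starts after Barre Intro ends; Barre Intro is clear from here.
Kettlebell Intro starts after Strength Lab ends; Strength Lab is clear from here.
Core Advanced starts exactly when Kettlebell Intro ends (back-to-back, no overlap).
Every pair is clear; the schedule has no overlaps.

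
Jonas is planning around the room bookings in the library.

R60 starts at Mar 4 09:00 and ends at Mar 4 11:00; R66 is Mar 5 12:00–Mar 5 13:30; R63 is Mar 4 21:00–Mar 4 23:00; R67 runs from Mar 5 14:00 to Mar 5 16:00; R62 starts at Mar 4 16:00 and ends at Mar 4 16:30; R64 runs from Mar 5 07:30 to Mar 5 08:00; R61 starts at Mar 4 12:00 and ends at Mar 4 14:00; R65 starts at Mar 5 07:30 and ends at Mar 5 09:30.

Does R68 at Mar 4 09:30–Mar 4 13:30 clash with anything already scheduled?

Yes — it overlaps R60, R61

R60: starts Mar 4 09:00 before R68 ends Mar 4 13:30, and ends Mar 4 11:00 after R68 starts Mar 4 09:30 → overlap.
R61: starts Mar 4 12:00 before R68 ends Mar 4 13:30, and ends Mar 4 14:00 after R68 starts Mar 4 09:30 → overlap.
R62: starts Mar 4 16:00 at or after R68 ends Mar 4 13:30 → clear.
R63: starts Mar 4 21:00 at or after R68 ends Mar 4 13:30 → clear.
R64: starts Mar 5 07:30 at or after R68 ends Mar 4 13:30 → clear.
R65: starts Mar 5 07:30 at or after R68 ends Mar 4 13:30 → clear.
R66: starts Mar 5 12:00 at or after R68 ends Mar 4 13:30 → clear.
R67: starts Mar 5 14:00 at or after R68 ends Mar 4 13:30 → clear.
R68 overlaps R60, R61.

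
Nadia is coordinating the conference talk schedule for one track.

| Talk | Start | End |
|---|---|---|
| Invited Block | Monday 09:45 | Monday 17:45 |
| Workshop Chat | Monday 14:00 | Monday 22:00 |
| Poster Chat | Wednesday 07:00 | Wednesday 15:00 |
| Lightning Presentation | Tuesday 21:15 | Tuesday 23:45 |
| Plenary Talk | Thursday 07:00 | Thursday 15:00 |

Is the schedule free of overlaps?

No

Two intervals overlap when each starts before the other ends.
Sorted by start: Invited Block, Workshop Chat, Lightning Presentation, Poster Chat, Plenary Talk.
Workshop Chat starts before Invited Block ends → Invited Block and Workshop Chat overlap.
That's a conflict, so the schedule is not conflict-free.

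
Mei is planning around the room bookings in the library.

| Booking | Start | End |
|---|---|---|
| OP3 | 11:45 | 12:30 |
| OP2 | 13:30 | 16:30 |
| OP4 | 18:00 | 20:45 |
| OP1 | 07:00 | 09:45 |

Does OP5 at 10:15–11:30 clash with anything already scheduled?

OP1: ends 09:45 at or before OP5 starts 10:15 → clear.
OP3: starts 11:45 at or after OP5 ends 11:30 → clear.
OP2: starts 13:30 at or after OP5 ends 11:30 → clear.
OP4: starts 18:00 at or after OP5 ends 11:30 → clear.

No — it doesn't clash with anything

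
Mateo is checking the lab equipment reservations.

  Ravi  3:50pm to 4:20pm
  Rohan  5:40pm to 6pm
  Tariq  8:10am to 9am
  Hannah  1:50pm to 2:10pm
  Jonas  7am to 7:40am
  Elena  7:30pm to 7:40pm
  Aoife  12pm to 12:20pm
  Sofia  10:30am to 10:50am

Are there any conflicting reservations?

Check each pair: they overlap iff neither finishes before the other starts.
Sorted by start: Jonas, Tariq, Sofia, Aoife, Hannah, Ravi, Rohan, Elena.
Tariq starts after Jonas ends, so nothing later overlaps Jonas either.
Sofia starts after Tariq ends, so nothing later overlaps Tariq either.
Aoife starts after Sofia ends, so nothing later overlaps Sofia either.
Hannah starts after Aoife ends, so nothing later overlaps Aoife either.
Ravi starts after Hannah ends, so nothing later overlaps Hannah either.
Rohan starts after Ravi ends, so nothing later overlaps Ravi either.
Elena starts after Rohan ends.
Every pair is clear; the schedule has no overlaps.

No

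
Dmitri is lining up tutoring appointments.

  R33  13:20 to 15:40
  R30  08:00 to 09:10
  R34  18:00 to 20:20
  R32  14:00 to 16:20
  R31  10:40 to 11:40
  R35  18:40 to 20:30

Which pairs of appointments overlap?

R32 & R33, R34 & R35

Sorted by start: R30, R31, R33, R32, R34, R35.
R31 starts after R30 ends, so R30 has no further overlaps.
R33 starts after R31 ends, so R31 has no further overlaps.
R32 starts before R33 ends → R33 and R32 overlap.
R34 starts after R33 ends, so R33 has no further overlaps.
R34 starts after R32 ends, so R32 has no further overlaps.
R35 starts before R34 ends → R34 and R35 overlap.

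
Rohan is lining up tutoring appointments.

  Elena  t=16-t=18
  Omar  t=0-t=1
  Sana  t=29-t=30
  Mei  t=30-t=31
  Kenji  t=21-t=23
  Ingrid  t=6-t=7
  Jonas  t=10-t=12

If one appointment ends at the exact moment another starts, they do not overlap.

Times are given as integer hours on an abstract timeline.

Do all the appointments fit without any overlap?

Yes

Sorted by start: Omar, Ingrid, Jonas, Elena, Kenji, Sana, Mei.
Ingrid starts after Omar ends, so nothing later overlaps Omar either.
Jonas starts after Ingrid ends, so nothing later overlaps Ingrid either.
Elena starts after Jonas ends, so nothing later overlaps Jonas either.
Kenji starts after Elena ends, so nothing later overlaps Elena either.
Sana starts after Kenji ends, so nothing later overlaps Kenji either.
Mei starts exactly when Sana ends (back-to-back, no overlap).
Every pair is clear; the schedule has no overlaps.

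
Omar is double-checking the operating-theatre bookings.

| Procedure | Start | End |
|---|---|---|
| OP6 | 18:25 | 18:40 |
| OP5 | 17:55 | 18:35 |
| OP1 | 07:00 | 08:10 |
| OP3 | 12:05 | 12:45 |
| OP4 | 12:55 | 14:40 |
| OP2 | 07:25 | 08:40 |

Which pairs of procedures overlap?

OP1 & OP2, OP5 & OP6

Sorted by start: OP1, OP2, OP3, OP4, OP5, OP6.
OP2 starts before OP1 ends → OP1 and OP2 overlap.
OP3 starts after OP1 ends — done with OP1.
OP3 starts after OP2 ends — done with OP2.
OP4 starts after OP3 ends — done with OP3.
OP5 starts after OP4 ends — done with OP4.
OP6 starts before OP5 ends → OP5 and OP6 overlap.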